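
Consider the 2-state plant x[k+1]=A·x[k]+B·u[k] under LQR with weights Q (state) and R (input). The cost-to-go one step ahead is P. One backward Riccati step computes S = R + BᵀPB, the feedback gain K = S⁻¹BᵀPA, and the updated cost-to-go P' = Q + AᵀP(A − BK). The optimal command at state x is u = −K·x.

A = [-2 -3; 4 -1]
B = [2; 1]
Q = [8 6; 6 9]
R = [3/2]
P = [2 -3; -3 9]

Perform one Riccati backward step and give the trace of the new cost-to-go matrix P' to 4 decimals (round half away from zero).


205.0769

BᵀP = [1.0000 3.0000]
S = R + BᵀPB = [3/2] + [5.0000] = [6.5000]
BᵀPA = [10.0000 -6.0000]
K = S⁻¹·BᵀPA = [1.5385 -0.9231]
A−BK = [-5.0769 -1.1538; 2.4615 -0.0769]
AᵀP(A−BK) = [184.6154 15.2308; 15.2308 3.4615]
P' = Q + AᵀP(A−BK) = [192.6154 21.2308; 21.2308 12.4615]
tr(P') = 205.0769


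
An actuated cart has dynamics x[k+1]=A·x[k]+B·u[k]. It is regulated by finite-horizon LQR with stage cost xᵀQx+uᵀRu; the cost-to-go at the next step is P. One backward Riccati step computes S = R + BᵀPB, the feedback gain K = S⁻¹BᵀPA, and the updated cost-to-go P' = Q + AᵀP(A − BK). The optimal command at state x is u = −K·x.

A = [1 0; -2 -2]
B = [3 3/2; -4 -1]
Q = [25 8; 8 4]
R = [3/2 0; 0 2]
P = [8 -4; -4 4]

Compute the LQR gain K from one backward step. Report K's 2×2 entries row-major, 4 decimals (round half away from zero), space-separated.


BᵀP = [40.0000 -28.0000; 16.0000 -10.0000]
S = R + BᵀPB = [3/2 0; 0 2] + [232.0000 88.0000; 88.0000 34.0000] = [233.5000 88.0000; 88.0000 36.0000]
BᵀPA = [96.0000 56.0000; 36.0000 20.0000]
K = S⁻¹·BᵀPA = [0.4350 0.3867; -0.0634 -0.3897]
A−BK = [-0.2100 -0.5755; -0.3233 -0.8429]
AᵀP(A−BK) = [0.5196 0.9063; 0.9063 2.1390]
P' = Q + AᵀP(A−BK) = [25.5196 8.9063; 8.9063 6.1390]
tr(P') = 31.6586

0.4350 0.3867 -0.0634 -0.3897


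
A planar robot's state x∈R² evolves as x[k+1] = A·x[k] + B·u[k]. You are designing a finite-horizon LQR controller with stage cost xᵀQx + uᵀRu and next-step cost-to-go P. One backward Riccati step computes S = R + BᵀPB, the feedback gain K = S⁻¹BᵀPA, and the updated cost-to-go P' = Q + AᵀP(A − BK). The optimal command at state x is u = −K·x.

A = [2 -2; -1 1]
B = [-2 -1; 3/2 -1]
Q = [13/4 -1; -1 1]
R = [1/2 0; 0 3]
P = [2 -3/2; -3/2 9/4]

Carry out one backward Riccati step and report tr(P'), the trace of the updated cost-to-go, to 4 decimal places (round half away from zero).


5.1105

BᵀP = [-6.2500 6.3750; -0.5000 -0.7500]
S = R + BᵀPB = [1/2 0; 0 3] + [22.0625 -0.1250; -0.1250 1.2500] = [22.5625 -0.1250; -0.1250 4.2500]
BᵀPA = [-18.8750 18.8750; -0.2500 0.2500]
K = S⁻¹·BᵀPA = [-0.8370 0.8370; -0.0834 0.0834]
A−BK = [0.2425 -0.2425; 0.1721 -0.1721]
AᵀP(A−BK) = [0.4302 -0.4302; -0.4302 0.4302]
P' = Q + AᵀP(A−BK) = [3.6802 -1.4302; -1.4302 1.4302]
tr(P') = 5.1105


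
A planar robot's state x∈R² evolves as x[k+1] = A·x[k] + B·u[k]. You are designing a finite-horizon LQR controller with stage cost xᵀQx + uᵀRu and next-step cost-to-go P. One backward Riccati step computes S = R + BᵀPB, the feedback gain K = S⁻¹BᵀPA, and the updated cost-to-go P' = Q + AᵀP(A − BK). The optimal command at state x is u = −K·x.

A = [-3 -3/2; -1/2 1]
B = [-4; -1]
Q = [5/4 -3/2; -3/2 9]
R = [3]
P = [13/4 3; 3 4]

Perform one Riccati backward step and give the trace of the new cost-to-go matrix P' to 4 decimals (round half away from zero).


13.2583

BᵀP = [-16.0000 -16.0000]
S = R + BᵀPB = [3] + [80.0000] = [83.0000]
BᵀPA = [56.0000 8.0000]
K = S⁻¹·BᵀPA = [0.6747 0.0964]
A−BK = [-0.3012 -1.1145; 0.1747 1.0964]
AᵀP(A−BK) = [1.4669 0.4774; 0.4774 1.5414]
P' = Q + AᵀP(A−BK) = [2.7169 -1.0226; -1.0226 10.5414]
tr(P') = 13.2583


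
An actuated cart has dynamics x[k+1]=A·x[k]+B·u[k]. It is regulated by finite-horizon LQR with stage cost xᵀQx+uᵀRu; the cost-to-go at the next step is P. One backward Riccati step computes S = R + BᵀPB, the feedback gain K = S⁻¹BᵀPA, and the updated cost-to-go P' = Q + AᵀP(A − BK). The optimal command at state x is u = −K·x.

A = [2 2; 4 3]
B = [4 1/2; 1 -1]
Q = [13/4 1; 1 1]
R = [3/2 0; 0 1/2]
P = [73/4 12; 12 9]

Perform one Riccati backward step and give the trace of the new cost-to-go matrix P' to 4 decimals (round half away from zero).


11.4196

BᵀP = [85.0000 57.0000; -2.8750 -3.0000]
S = R + BᵀPB = [3/2 0; 0 1/2] + [397.0000 -14.5000; -14.5000 1.5625] = [398.5000 -14.5000; -14.5000 2.0625]
BᵀPA = [398.0000 341.0000; -17.7500 -14.7500]
K = S⁻¹·BᵀPA = [0.9213 0.8002; -2.1293 -1.5260]
A−BK = [-0.6204 -0.4377; 0.9495 0.6738]
AᵀP(A−BK) = [4.5405 3.4407; 3.4407 2.6291]
P' = Q + AᵀP(A−BK) = [7.7905 4.4407; 4.4407 3.6291]
tr(P') = 11.4196


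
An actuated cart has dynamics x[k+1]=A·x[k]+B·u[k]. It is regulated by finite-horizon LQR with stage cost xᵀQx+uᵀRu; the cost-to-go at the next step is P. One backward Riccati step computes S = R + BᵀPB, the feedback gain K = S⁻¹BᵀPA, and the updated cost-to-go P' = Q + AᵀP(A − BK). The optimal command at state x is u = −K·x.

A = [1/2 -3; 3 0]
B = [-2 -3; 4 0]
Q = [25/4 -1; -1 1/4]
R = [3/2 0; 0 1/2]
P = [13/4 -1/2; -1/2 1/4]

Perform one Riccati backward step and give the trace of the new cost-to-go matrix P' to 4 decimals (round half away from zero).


BᵀP = [-8.5000 2.0000; -9.7500 1.5000]
S = R + BᵀPB = [3/2 0; 0 1/2] + [25.0000 25.5000; 25.5000 29.2500] = [26.5000 25.5000; 25.5000 29.7500]
BᵀPA = [1.7500 25.5000; -0.3750 29.2500]
K = S⁻¹·BᵀPA = [0.4462 0.0923; -0.3950 0.9041]
A−BK = [0.2072 -0.1032; 1.2154 -0.3692]
AᵀP(A−BK) = [0.6336 -0.1975; -0.1975 0.4520]
P' = Q + AᵀP(A−BK) = [6.8836 -1.1975; -1.1975 0.7020]
tr(P') = 7.5856

7.5856


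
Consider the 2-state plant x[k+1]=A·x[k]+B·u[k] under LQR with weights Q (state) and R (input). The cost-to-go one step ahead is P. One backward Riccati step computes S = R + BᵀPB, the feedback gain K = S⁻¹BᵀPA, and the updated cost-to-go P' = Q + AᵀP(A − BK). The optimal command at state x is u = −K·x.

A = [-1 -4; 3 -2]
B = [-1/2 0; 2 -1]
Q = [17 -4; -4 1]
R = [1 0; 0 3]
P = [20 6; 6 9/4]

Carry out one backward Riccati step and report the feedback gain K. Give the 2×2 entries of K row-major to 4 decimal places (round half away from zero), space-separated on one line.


BᵀP = [2.0000 1.5000; -6.0000 -2.2500]
S = R + BᵀPB = [1 0; 0 3] + [2.0000 -1.5000; -1.5000 2.2500] = [3.0000 -1.5000; -1.5000 5.2500]
BᵀPA = [2.5000 -11.0000; -0.7500 28.5000]
K = S⁻¹·BᵀPA = [0.8889 -1.1111; 0.1111 5.1111]
A−BK = [-0.5556 -4.5556; 1.3333 5.3333]
AᵀP(A−BK) = [2.1111 13.1111; 13.1111 267.1111]
P' = Q + AᵀP(A−BK) = [19.1111 9.1111; 9.1111 268.1111]
tr(P') = 287.2222

0.8889 -1.1111 0.1111 5.1111


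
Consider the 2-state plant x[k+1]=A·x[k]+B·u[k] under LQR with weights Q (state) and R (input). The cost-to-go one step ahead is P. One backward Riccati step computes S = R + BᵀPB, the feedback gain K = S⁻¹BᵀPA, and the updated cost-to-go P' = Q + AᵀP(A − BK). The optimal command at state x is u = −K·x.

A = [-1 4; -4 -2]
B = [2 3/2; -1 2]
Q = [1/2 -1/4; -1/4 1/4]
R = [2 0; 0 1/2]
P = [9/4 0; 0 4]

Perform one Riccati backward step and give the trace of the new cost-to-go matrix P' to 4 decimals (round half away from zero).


BᵀP = [4.5000 -4.0000; 3.3750 8.0000]
S = R + BᵀPB = [2 0; 0 1/2] + [13.0000 -1.2500; -1.2500 21.0625] = [15.0000 -1.2500; -1.2500 21.5625]
BᵀPA = [11.5000 26.0000; -35.3750 -2.5000]
K = S⁻¹·BᵀPA = [0.6330 1.7320; -1.6039 -0.0155]
A−BK = [0.1398 0.5592; -0.1592 -0.2369]
AᵀP(A−BK) = [2.2330 2.5320; 2.5320 6.9282]
P' = Q + AᵀP(A−BK) = [2.7330 2.2820; 2.2820 7.1782]
tr(P') = 9.9112

9.9112


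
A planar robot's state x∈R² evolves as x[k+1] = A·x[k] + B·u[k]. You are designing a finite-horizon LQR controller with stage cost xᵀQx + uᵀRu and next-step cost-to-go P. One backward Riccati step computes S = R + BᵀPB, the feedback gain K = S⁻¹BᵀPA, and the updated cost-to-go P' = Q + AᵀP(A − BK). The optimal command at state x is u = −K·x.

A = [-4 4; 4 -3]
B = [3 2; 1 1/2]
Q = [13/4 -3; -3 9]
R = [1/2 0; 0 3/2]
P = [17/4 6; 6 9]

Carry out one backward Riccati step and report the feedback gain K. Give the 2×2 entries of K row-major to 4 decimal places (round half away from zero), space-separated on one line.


0.4284 -0.1269 -0.0564 0.0908

BᵀP = [18.7500 27.0000; 11.5000 16.5000]
S = R + BᵀPB = [1/2 0; 0 3/2] + [83.2500 51.0000; 51.0000 31.2500] = [83.7500 51.0000; 51.0000 32.7500]
BᵀPA = [33.0000 -6.0000; 20.0000 -3.5000]
K = S⁻¹·BᵀPA = [0.4284 -0.1269; -0.0564 0.0908]
A−BK = [-5.1723 4.1992; 3.5998 -2.9185]
AᵀP(A−BK) = [6.9916 -5.6271; -5.6271 4.5562]
P' = Q + AᵀP(A−BK) = [10.2416 -8.6271; -8.6271 13.5562]
tr(P') = 23.7978


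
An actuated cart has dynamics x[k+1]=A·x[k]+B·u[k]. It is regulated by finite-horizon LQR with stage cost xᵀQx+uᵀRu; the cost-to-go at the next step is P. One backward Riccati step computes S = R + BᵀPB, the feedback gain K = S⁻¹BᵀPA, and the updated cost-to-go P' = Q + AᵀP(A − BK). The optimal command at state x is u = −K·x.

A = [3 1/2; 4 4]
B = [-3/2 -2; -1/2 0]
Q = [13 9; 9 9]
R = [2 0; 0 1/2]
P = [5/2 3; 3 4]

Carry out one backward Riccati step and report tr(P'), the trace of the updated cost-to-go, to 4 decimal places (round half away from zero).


BᵀP = [-5.2500 -6.5000; -5.0000 -6.0000]
S = R + BᵀPB = [2 0; 0 1/2] + [11.1250 10.5000; 10.5000 10.0000] = [13.1250 10.5000; 10.5000 10.5000]
BᵀPA = [-41.7500 -28.6250; -39.0000 -26.5000]
K = S⁻¹·BᵀPA = [-1.0476 -0.8095; -2.6667 -1.7143]
A−BK = [-3.9048 -4.1429; 3.4762 3.5952]
AᵀP(A−BK) = [10.7619 9.0952; 9.0952 8.0238]
P' = Q + AᵀP(A−BK) = [23.7619 18.0952; 18.0952 17.0238]
tr(P') = 40.7857

40.7857


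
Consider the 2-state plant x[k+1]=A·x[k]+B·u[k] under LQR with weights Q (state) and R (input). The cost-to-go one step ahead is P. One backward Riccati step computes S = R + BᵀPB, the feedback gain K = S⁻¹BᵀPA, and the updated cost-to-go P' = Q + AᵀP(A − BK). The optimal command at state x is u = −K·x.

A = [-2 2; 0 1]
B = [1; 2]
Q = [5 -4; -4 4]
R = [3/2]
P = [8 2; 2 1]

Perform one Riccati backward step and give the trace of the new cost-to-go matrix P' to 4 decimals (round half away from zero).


BᵀP = [12.0000 4.0000]
S = R + BᵀPB = [3/2] + [20.0000] = [21.5000]
BᵀPA = [-24.0000 28.0000]
K = S⁻¹·BᵀPA = [-1.1163 1.3023]
A−BK = [-0.8837 0.6977; 2.2326 -1.6047]
AᵀP(A−BK) = [5.2093 -4.7442; -4.7442 4.5349]
P' = Q + AᵀP(A−BK) = [10.2093 -8.7442; -8.7442 8.5349]
tr(P') = 18.7442

18.7442


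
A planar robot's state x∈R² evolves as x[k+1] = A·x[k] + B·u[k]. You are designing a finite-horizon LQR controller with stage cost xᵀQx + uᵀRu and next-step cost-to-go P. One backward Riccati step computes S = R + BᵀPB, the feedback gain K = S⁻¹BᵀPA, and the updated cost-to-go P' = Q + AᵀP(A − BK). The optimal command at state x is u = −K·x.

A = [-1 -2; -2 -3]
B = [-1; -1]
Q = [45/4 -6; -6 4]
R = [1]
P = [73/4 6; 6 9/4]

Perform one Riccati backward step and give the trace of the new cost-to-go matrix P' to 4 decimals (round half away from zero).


BᵀP = [-24.2500 -8.2500]
S = R + BᵀPB = [1] + [32.5000] = [33.5000]
BᵀPA = [40.7500 73.2500]
K = S⁻¹·BᵀPA = [1.2164 2.1866]
A−BK = [0.2164 0.1866; -0.7836 -0.8134]
AᵀP(A−BK) = [1.6810 2.8974; 2.8974 5.0840]
P' = Q + AᵀP(A−BK) = [12.9310 -3.1026; -3.1026 9.0840]
tr(P') = 22.0149

22.0149


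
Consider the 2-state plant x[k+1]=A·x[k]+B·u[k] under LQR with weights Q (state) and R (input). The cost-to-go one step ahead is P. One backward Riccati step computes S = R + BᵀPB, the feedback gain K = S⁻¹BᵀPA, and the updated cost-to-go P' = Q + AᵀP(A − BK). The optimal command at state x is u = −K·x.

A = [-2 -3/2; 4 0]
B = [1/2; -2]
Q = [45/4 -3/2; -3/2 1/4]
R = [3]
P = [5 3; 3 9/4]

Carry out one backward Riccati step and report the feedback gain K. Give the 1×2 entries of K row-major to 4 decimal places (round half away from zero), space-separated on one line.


BᵀP = [-3.5000 -3.0000]
S = R + BᵀPB = [3] + [4.2500] = [7.2500]
BᵀPA = [-5.0000 5.2500]
K = S⁻¹·BᵀPA = [-0.6897 0.7241]
A−BK = [-1.6552 -1.8621; 2.6207 1.4483]
AᵀP(A−BK) = [4.5517 0.6207; 0.6207 7.4483]
P' = Q + AᵀP(A−BK) = [15.8017 -0.8793; -0.8793 7.6983]
tr(P') = 23.5000

-0.6897 0.7241


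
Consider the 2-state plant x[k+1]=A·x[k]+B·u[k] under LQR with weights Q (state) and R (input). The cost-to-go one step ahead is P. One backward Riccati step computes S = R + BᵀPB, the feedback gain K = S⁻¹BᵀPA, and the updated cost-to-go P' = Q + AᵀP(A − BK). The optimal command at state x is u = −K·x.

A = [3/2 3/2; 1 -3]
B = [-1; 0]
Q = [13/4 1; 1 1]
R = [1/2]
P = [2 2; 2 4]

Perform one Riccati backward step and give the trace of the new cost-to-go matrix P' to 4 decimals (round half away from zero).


BᵀP = [-2.0000 -2.0000]
S = R + BᵀPB = [1/2] + [2.0000] = [2.5000]
BᵀPA = [-5.0000 3.0000]
K = S⁻¹·BᵀPA = [-2.0000 1.2000]
A−BK = [-0.5000 2.7000; 1.0000 -3.0000]
AᵀP(A−BK) = [4.5000 -7.5000; -7.5000 18.9000]
P' = Q + AᵀP(A−BK) = [7.7500 -6.5000; -6.5000 19.9000]
tr(P') = 27.6500

27.6500


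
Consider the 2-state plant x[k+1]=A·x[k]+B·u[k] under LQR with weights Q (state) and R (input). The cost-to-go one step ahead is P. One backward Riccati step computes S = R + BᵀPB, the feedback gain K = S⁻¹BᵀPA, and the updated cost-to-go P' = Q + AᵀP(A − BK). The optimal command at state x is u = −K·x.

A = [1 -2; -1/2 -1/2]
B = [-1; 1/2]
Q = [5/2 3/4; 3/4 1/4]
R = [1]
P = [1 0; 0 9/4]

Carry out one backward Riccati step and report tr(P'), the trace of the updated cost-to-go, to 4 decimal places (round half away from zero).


7.1159

BᵀP = [-1.0000 1.1250]
S = R + BᵀPB = [1] + [1.5625] = [2.5625]
BᵀPA = [-1.5625 1.4375]
K = S⁻¹·BᵀPA = [-0.6098 0.5610]
A−BK = [0.3902 -1.4390; -0.1951 -0.7805]
AᵀP(A−BK) = [0.6098 -0.5610; -0.5610 3.7561]
P' = Q + AᵀP(A−BK) = [3.1098 0.1890; 0.1890 4.0061]
tr(P') = 7.1159


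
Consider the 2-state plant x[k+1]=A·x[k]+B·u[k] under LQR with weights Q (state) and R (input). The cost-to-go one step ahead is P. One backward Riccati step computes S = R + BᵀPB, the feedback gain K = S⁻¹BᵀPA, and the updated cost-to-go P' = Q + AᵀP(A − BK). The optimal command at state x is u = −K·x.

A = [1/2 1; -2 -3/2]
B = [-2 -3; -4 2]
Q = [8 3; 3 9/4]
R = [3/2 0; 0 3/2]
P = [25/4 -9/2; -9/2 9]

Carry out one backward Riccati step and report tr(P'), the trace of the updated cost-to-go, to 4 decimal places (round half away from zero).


BᵀP = [5.5000 -27.0000; -27.7500 31.5000]
S = R + BᵀPB = [3/2 0; 0 3/2] + [97.0000 -70.5000; -70.5000 146.2500] = [98.5000 -70.5000; -70.5000 147.7500]
BᵀPA = [56.7500 46.0000; -76.8750 -75.0000]
K = S⁻¹·BᵀPA = [0.3094 0.1575; -0.3727 -0.4325]
A−BK = [0.0008 0.0175; -0.0170 -0.0052]
AᵀP(A−BK) = [0.3547 0.3171; 0.3171 0.3207]
P' = Q + AᵀP(A−BK) = [8.3547 3.3171; 3.3171 2.5707]
tr(P') = 10.9254

10.9254


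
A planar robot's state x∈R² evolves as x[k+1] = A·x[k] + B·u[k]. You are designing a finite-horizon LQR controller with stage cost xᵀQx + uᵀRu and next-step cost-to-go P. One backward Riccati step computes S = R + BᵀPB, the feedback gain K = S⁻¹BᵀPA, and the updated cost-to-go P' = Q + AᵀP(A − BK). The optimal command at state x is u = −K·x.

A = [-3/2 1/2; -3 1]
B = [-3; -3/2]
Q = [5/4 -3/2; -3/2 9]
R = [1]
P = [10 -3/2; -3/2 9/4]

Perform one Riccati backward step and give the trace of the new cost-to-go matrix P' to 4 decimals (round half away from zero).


BᵀP = [-27.7500 1.1250]
S = R + BᵀPB = [1] + [81.5625] = [82.5625]
BᵀPA = [38.2500 -12.7500]
K = S⁻¹·BᵀPA = [0.4633 -0.1544]
A−BK = [-0.1101 0.0367; -2.3051 0.7684]
AᵀP(A−BK) = [11.5293 -3.8431; -3.8431 1.2810]
P' = Q + AᵀP(A−BK) = [12.7793 -5.3431; -5.3431 10.2810]
tr(P') = 23.0604

23.0604


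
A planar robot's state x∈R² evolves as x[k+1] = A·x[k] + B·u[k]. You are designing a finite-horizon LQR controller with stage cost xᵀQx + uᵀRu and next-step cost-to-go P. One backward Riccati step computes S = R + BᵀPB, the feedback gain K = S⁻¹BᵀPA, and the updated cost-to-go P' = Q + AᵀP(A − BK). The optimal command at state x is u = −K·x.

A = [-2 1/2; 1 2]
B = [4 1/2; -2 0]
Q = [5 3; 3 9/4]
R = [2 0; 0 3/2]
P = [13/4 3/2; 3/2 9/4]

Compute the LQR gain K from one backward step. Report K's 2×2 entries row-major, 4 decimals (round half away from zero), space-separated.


-0.4645 0.1064 -0.0767 0.7699

BᵀP = [10.0000 1.5000; 1.6250 0.7500]
S = R + BᵀPB = [2 0; 0 3/2] + [37.0000 5.0000; 5.0000 0.8125] = [39.0000 5.0000; 5.0000 2.3125]
BᵀPA = [-18.5000 8.0000; -2.5000 2.3125]
K = S⁻¹·BᵀPA = [-0.4645 0.1064; -0.0767 0.7699]
A−BK = [-0.1035 -0.3106; 0.0709 2.2128]
AᵀP(A−BK) = [0.4645 -0.1064; -0.1064 10.1807]
P' = Q + AᵀP(A−BK) = [5.4645 2.8936; 2.8936 12.4307]
tr(P') = 17.8953


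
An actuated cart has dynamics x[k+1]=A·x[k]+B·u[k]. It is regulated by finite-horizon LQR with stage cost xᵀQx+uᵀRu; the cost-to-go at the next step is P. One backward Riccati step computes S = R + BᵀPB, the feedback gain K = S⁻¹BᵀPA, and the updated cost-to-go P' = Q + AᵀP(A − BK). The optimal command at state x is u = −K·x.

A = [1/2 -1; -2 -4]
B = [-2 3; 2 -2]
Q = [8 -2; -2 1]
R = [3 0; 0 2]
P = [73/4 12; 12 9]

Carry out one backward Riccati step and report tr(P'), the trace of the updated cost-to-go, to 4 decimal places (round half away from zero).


78.1717

BᵀP = [-12.5000 -6.0000; 30.7500 18.0000]
S = R + BᵀPB = [3 0; 0 2] + [13.0000 -25.5000; -25.5000 56.2500] = [16.0000 -25.5000; -25.5000 58.2500]
BᵀPA = [5.7500 36.5000; -20.6250 -102.7500]
K = S⁻¹·BᵀPA = [-0.6779 -1.7533; -0.6508 -2.5315]
A−BK = [1.0967 3.0878; -1.9459 -5.5563]
AᵀP(A−BK) = [7.0368 20.7445; 20.7445 62.1349]
P' = Q + AᵀP(A−BK) = [15.0368 18.7445; 18.7445 63.1349]
tr(P') = 78.1717


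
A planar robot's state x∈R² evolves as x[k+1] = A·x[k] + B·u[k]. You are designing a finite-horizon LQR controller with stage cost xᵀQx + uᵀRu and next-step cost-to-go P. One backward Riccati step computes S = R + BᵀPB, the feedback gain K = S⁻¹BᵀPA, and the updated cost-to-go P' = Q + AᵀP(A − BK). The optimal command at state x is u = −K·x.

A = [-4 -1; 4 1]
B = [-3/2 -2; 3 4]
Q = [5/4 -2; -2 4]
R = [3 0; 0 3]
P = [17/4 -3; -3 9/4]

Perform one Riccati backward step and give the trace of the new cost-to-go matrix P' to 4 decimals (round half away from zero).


BᵀP = [-15.3750 11.2500; -20.5000 15.0000]
S = R + BᵀPB = [3 0; 0 3] + [56.8125 75.7500; 75.7500 101.0000] = [59.8125 75.7500; 75.7500 104.0000]
BᵀPA = [106.5000 26.6250; 142.0000 35.5000]
K = S⁻¹·BᵀPA = [0.6623 0.1656; 0.8830 0.2208]
A−BK = [-1.2406 -0.3101; -1.5188 -0.3797]
AᵀP(A−BK) = [4.0808 1.0202; 1.0202 0.2551]
P' = Q + AᵀP(A−BK) = [5.3308 -0.9798; -0.9798 4.2551]
tr(P') = 9.5859

9.5859


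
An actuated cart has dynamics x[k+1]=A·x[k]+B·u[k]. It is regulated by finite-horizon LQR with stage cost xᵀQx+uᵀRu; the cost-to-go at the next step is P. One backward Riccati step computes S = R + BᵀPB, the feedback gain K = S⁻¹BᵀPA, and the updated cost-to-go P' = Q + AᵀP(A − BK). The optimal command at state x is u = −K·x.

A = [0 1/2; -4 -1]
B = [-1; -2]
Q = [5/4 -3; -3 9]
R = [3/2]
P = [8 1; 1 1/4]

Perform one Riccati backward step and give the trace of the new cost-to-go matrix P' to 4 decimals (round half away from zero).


12.1724

BᵀP = [-10.0000 -1.5000]
S = R + BᵀPB = [3/2] + [13.0000] = [14.5000]
BᵀPA = [6.0000 -3.5000]
K = S⁻¹·BᵀPA = [0.4138 -0.2414]
A−BK = [0.4138 0.2586; -3.1724 -1.4828]
AᵀP(A−BK) = [1.5172 0.4483; 0.4483 0.4052]
P' = Q + AᵀP(A−BK) = [2.7672 -2.5517; -2.5517 9.4052]
tr(P') = 12.1724


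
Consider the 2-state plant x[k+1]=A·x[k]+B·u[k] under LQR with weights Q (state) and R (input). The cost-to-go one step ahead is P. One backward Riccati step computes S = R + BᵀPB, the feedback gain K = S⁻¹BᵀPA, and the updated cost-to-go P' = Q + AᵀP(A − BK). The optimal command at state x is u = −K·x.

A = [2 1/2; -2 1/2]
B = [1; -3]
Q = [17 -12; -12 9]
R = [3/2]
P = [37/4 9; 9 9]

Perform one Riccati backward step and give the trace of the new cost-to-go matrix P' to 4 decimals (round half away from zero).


27.5919

BᵀP = [-17.7500 -18.0000]
S = R + BᵀPB = [3/2] + [36.2500] = [37.7500]
BᵀPA = [0.5000 -17.8750]
K = S⁻¹·BᵀPA = [0.0132 -0.4735]
A−BK = [1.9868 0.9735; -1.9603 -0.9205]
AᵀP(A−BK) = [0.9934 0.4868; 0.4868 0.5985]
P' = Q + AᵀP(A−BK) = [17.9934 -11.5132; -11.5132 9.5985]
tr(P') = 27.5919


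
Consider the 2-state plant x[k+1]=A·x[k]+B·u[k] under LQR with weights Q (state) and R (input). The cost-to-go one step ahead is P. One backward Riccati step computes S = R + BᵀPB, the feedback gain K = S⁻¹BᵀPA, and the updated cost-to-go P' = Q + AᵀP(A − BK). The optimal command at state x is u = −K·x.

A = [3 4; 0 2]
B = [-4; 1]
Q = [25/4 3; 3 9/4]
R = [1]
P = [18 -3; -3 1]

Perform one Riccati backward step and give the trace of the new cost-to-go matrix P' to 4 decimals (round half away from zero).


BᵀP = [-75.0000 13.0000]
S = R + BᵀPB = [1] + [313.0000] = [314.0000]
BᵀPA = [-225.0000 -274.0000]
K = S⁻¹·BᵀPA = [-0.7166 -0.8726]
A−BK = [0.1338 0.5096; 0.7166 2.8726]
AᵀP(A−BK) = [0.7739 1.6624; 1.6624 4.9045]
P' = Q + AᵀP(A−BK) = [7.0239 4.6624; 4.6624 7.1545]
tr(P') = 14.1783

14.1783


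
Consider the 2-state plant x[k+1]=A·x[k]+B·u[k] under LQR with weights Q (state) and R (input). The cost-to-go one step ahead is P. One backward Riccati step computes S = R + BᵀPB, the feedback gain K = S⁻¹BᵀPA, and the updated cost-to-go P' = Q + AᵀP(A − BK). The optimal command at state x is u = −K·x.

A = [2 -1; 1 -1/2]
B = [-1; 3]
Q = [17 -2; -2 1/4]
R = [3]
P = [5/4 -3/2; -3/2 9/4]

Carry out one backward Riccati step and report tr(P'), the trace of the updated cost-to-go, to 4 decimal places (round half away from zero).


18.4184

BᵀP = [-5.7500 8.2500]
S = R + BᵀPB = [3] + [30.5000] = [33.5000]
BᵀPA = [-3.2500 1.6250]
K = S⁻¹·BᵀPA = [-0.0970 0.0485]
A−BK = [1.9030 -0.9515; 1.2910 -0.6455]
AᵀP(A−BK) = [0.9347 -0.4674; -0.4674 0.2337]
P' = Q + AᵀP(A−BK) = [17.9347 -2.4674; -2.4674 0.4837]
tr(P') = 18.4184


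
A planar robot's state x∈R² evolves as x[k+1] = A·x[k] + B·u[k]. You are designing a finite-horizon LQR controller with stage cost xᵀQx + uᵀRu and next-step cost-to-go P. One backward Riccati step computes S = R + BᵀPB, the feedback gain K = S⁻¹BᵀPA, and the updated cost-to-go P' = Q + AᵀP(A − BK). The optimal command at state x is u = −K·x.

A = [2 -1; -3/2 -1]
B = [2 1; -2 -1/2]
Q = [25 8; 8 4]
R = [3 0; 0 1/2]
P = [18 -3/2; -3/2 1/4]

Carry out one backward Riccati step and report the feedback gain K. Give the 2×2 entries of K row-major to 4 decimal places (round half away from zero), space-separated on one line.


0.4074 -0.1370 1.1632 -0.5753

BᵀP = [39.0000 -3.5000; 18.7500 -1.6250]
S = R + BᵀPB = [3 0; 0 1/2] + [85.0000 40.7500; 40.7500 19.5625] = [88.0000 40.7500; 40.7500 20.0625]
BᵀPA = [83.2500 -35.5000; 39.9375 -17.1250]
K = S⁻¹·BᵀPA = [0.4074 -0.1370; 1.1632 -0.5753]
A−BK = [0.0220 -0.1507; -0.1036 -1.5616]
AᵀP(A−BK) = [1.1927 -0.4932; -0.4932 0.5342]
P' = Q + AᵀP(A−BK) = [26.1927 7.5068; 7.5068 4.5342]
tr(P') = 30.7269


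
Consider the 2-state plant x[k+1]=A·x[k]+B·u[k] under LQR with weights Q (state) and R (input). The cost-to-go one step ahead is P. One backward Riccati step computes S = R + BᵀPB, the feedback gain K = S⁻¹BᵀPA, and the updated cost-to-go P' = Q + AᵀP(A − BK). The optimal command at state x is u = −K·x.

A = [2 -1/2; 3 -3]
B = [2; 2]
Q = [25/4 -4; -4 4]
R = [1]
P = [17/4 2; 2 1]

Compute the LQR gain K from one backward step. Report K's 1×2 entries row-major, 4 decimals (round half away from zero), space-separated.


BᵀP = [12.5000 6.0000]
S = R + BᵀPB = [1] + [37.0000] = [38.0000]
BᵀPA = [43.0000 -24.2500]
K = S⁻¹·BᵀPA = [1.1316 -0.6382]
A−BK = [-0.2632 0.7763; 0.7368 -1.7237]
AᵀP(A−BK) = [1.3421 -0.8092; -0.8092 0.5872]
P' = Q + AᵀP(A−BK) = [7.5921 -4.8092; -4.8092 4.5872]
tr(P') = 12.1793

1.1316 -0.6382


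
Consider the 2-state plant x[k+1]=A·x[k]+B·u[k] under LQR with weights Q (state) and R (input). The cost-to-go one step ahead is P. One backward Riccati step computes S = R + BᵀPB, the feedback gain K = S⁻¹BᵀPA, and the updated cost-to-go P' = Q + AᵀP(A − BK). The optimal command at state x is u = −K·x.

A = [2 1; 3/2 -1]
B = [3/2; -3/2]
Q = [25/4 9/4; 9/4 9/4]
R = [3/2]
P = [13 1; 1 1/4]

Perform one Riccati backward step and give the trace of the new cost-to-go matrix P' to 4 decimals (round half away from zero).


BᵀP = [18.0000 1.1250]
S = R + BᵀPB = [3/2] + [25.3125] = [26.8125]
BᵀPA = [37.6875 16.8750]
K = S⁻¹·BᵀPA = [1.4056 0.6294]
A−BK = [-0.1084 0.0559; 3.6084 -0.0559]
AᵀP(A−BK) = [5.5892 1.4056; 1.4056 0.6294]
P' = Q + AᵀP(A−BK) = [11.8392 3.6556; 3.6556 2.8794]
tr(P') = 14.7185

14.7185


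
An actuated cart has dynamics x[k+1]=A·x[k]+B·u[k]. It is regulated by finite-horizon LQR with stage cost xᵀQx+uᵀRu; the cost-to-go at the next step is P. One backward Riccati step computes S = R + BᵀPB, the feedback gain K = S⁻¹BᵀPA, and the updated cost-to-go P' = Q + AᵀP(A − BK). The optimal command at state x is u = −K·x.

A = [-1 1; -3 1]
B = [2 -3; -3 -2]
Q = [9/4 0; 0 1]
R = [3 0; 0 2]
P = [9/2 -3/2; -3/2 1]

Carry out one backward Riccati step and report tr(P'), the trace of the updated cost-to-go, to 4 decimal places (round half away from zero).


BᵀP = [13.5000 -6.0000; -10.5000 2.5000]
S = R + BᵀPB = [3 0; 0 2] + [45.0000 -28.5000; -28.5000 26.5000] = [48.0000 -28.5000; -28.5000 28.5000]
BᵀPA = [4.5000 7.5000; 3.0000 -8.0000]
K = S⁻¹·BᵀPA = [0.3846 -0.0256; 0.4899 -0.3063]
A−BK = [-0.2996 0.1323; -0.8664 0.3104]
AᵀP(A−BK) = [1.2996 -0.4656; -0.4656 0.2416]
P' = Q + AᵀP(A−BK) = [3.5496 -0.4656; -0.4656 1.2416]
tr(P') = 4.7912

4.7912


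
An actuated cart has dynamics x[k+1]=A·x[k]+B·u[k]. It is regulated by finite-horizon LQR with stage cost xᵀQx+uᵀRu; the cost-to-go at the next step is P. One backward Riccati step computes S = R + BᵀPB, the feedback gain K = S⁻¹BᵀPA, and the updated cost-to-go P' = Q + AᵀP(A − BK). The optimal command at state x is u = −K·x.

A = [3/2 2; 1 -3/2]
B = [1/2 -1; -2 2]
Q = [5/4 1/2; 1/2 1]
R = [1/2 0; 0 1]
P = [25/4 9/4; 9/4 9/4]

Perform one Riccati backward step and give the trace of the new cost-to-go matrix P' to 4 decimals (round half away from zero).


19.6547

BᵀP = [-1.3750 -3.3750; -1.7500 2.2500]
S = R + BᵀPB = [1/2 0; 0 1] + [6.0625 -5.3750; -5.3750 6.2500] = [6.5625 -5.3750; -5.3750 7.2500]
BᵀPA = [-5.4375 2.3125; -0.3750 -6.8750]
K = S⁻¹·BᵀPA = [-2.2174 -1.0803; -1.6957 -1.7492]
A−BK = [0.9130 0.7910; -0.0435 -0.1622]
AᵀP(A−BK) = [10.3696 8.2826; 8.2826 7.0351]
P' = Q + AᵀP(A−BK) = [11.6196 8.7826; 8.7826 8.0351]
tr(P') = 19.6547


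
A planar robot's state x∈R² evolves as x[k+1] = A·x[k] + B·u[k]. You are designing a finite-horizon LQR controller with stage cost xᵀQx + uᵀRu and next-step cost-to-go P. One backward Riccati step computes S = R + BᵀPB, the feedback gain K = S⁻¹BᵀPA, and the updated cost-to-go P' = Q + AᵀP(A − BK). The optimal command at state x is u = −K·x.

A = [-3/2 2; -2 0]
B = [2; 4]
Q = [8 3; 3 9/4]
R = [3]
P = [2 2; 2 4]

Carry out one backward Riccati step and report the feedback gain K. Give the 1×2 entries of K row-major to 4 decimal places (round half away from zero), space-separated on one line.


-0.5421 0.2243

BᵀP = [12.0000 20.0000]
S = R + BᵀPB = [3] + [104.0000] = [107.0000]
BᵀPA = [-58.0000 24.0000]
K = S⁻¹·BᵀPA = [-0.5421 0.2243]
A−BK = [-0.4159 1.5514; 0.1682 -0.8972]
AᵀP(A−BK) = [1.0607 -0.9907; -0.9907 2.6168]
P' = Q + AᵀP(A−BK) = [9.0607 2.0093; 2.0093 4.8668]
tr(P') = 13.9276


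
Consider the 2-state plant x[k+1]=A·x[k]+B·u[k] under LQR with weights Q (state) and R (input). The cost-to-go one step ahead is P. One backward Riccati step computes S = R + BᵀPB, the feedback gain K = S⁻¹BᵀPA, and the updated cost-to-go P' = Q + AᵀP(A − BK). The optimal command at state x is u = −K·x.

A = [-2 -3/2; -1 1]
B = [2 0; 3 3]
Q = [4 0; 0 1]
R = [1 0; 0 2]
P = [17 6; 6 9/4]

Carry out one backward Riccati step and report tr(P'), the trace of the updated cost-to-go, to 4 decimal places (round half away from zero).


BᵀP = [52.0000 18.7500; 18.0000 6.7500]
S = R + BᵀPB = [1 0; 0 2] + [160.2500 56.2500; 56.2500 20.2500] = [161.2500 56.2500; 56.2500 22.2500]
BᵀPA = [-122.7500 -59.2500; -42.7500 -20.2500]
K = S⁻¹·BᵀPA = [-0.7705 -0.4230; 0.0265 0.1593]
A−BK = [-0.4590 -0.6540; 1.2319 1.7912]
AᵀP(A−BK) = [0.8059 0.6354; 0.6354 0.6624]
P' = Q + AᵀP(A−BK) = [4.8059 0.6354; 0.6354 1.6624]
tr(P') = 6.4683

6.4683


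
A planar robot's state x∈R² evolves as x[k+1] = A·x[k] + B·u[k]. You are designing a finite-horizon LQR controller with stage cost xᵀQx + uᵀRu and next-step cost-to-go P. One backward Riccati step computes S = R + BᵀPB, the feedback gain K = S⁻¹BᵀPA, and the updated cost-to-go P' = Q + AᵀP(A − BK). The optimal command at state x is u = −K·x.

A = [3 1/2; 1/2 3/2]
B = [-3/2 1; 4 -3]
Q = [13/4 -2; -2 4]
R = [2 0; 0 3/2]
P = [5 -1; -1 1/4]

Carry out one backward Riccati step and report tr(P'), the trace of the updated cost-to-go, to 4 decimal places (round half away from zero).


10.7209

BᵀP = [-11.5000 2.5000; 8.0000 -1.7500]
S = R + BᵀPB = [2 0; 0 3/2] + [27.2500 -19.0000; -19.0000 13.2500] = [29.2500 -19.0000; -19.0000 14.7500]
BᵀPA = [-33.2500 -2.0000; 23.1250 1.3750]
K = S⁻¹·BᵀPA = [-0.7249 -0.0479; 0.6340 0.0315]
A−BK = [1.2786 0.3966; 5.3017 1.7862]
AᵀP(A−BK) = [3.2976 0.6159; 0.6159 0.1734]
P' = Q + AᵀP(A−BK) = [6.5476 -1.3841; -1.3841 4.1734]
tr(P') = 10.7209


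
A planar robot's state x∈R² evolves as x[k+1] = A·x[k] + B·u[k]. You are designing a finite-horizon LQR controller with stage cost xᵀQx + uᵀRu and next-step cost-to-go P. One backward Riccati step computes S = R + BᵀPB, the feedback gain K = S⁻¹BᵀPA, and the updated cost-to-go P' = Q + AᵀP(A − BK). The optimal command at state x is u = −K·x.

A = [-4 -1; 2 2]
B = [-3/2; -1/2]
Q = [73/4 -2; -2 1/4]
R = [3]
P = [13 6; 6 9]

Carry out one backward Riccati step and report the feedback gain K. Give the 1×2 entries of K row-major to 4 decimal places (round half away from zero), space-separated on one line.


1.4483 -0.1034

BᵀP = [-22.5000 -13.5000]
S = R + BᵀPB = [3] + [40.5000] = [43.5000]
BᵀPA = [63.0000 -4.5000]
K = S⁻¹·BᵀPA = [1.4483 -0.1034]
A−BK = [-1.8276 -1.1552; 2.7241 1.9483]
AᵀP(A−BK) = [56.7586 34.5172; 34.5172 24.5345]
P' = Q + AᵀP(A−BK) = [75.0086 32.5172; 32.5172 24.7845]
tr(P') = 99.7931


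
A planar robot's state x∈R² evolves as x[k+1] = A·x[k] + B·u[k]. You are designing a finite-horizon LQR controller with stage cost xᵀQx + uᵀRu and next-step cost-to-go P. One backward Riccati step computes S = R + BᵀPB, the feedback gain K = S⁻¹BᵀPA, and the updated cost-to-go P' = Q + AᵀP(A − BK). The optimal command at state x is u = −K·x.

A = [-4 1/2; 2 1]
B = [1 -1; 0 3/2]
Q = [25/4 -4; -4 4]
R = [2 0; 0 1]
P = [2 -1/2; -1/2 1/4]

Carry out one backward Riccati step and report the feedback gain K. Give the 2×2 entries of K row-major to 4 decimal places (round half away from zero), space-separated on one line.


BᵀP = [2.0000 -0.5000; -2.7500 0.8750]
S = R + BᵀPB = [2 0; 0 1] + [2.0000 -2.7500; -2.7500 4.0625] = [4.0000 -2.7500; -2.7500 5.0625]
BᵀPA = [-9.0000 0.5000; 12.7500 -0.5000]
K = S⁻¹·BᵀPA = [-0.8276 0.0911; 2.0690 -0.0493]
A−BK = [-1.1034 0.3596; -1.1034 1.0739]
AᵀP(A−BK) = [7.1724 -0.5517; -0.5517 0.1798]
P' = Q + AᵀP(A−BK) = [13.4224 -4.5517; -4.5517 4.1798]
tr(P') = 17.6022

-0.8276 0.0911 2.0690 -0.0493


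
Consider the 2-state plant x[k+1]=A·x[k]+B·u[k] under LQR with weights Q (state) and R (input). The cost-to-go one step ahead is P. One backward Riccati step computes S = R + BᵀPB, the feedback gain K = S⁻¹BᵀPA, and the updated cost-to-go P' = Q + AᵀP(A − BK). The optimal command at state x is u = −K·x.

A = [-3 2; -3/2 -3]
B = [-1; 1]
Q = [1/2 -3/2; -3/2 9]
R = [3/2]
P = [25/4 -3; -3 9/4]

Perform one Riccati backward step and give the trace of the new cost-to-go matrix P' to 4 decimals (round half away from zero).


27.0576

BᵀP = [-9.2500 5.2500]
S = R + BᵀPB = [3/2] + [14.5000] = [16.0000]
BᵀPA = [19.8750 -34.2500]
K = S⁻¹·BᵀPA = [1.2422 -2.1406]
A−BK = [-1.7578 -0.1406; -2.7422 -0.8594]
AᵀP(A−BK) = [9.6240 -2.8301; -2.8301 7.9336]
P' = Q + AᵀP(A−BK) = [10.1240 -4.3301; -4.3301 16.9336]
tr(P') = 27.0576


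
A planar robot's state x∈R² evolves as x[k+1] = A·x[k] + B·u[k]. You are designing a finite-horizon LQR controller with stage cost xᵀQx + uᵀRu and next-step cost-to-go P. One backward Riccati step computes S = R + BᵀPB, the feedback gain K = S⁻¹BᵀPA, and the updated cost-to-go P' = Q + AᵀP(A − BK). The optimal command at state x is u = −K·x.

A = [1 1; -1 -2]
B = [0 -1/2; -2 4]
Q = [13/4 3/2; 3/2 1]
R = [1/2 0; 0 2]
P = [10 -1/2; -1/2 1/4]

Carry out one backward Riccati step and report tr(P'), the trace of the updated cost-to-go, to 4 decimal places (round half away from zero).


13.1086

BᵀP = [1.0000 -0.5000; -7.0000 1.2500]
S = R + BᵀPB = [1/2 0; 0 2] + [1.0000 -2.5000; -2.5000 8.5000] = [1.5000 -2.5000; -2.5000 10.5000]
BᵀPA = [1.5000 2.0000; -8.2500 -9.5000]
K = S⁻¹·BᵀPA = [-0.5132 -0.2895; -0.9079 -0.9737]
A−BK = [0.5461 0.5132; 1.6053 1.3158]
AᵀP(A−BK) = [4.5296 4.4013; 4.4013 4.3289]
P' = Q + AᵀP(A−BK) = [7.7796 5.9013; 5.9013 5.3289]
tr(P') = 13.1086


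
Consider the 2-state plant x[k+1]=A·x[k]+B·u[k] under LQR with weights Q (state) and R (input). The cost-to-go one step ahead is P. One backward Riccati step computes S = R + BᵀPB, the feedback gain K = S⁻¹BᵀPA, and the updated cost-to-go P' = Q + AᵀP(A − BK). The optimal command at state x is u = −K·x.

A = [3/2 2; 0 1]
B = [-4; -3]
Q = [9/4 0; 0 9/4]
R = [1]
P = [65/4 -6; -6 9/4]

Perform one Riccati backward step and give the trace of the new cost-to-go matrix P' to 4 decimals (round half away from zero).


BᵀP = [-47.0000 17.2500]
S = R + BᵀPB = [1] + [136.2500] = [137.2500]
BᵀPA = [-70.5000 -76.7500]
K = S⁻¹·BᵀPA = [-0.5137 -0.5592]
A−BK = [-0.5546 -0.2368; -1.5410 -0.6776]
AᵀP(A−BK) = [0.3494 0.3265; 0.3265 0.3315]
P' = Q + AᵀP(A−BK) = [2.5994 0.3265; 0.3265 2.5815]
tr(P') = 5.1809

5.1809


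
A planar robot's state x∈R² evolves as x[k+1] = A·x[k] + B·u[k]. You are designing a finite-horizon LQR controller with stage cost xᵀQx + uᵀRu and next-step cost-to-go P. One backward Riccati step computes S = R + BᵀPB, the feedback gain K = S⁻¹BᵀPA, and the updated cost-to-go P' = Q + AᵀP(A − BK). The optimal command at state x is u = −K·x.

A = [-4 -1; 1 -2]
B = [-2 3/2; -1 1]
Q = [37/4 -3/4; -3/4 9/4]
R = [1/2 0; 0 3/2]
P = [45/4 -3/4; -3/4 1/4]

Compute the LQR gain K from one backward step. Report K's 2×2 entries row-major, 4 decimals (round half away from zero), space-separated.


1.8150 0.3488 -0.3397 -0.1384

BᵀP = [-21.7500 1.2500; 16.1250 -0.8750]
S = R + BᵀPB = [1/2 0; 0 3/2] + [42.2500 -31.3750; -31.3750 23.3125] = [42.7500 -31.3750; -31.3750 24.8125]
BᵀPA = [88.2500 19.2500; -65.3750 -14.3750]
K = S⁻¹·BᵀPA = [1.8150 0.3488; -0.3397 -0.1384]
A−BK = [0.1396 -0.0950; 3.1547 -1.5129]
AᵀP(A−BK) = [3.8670 -0.5722; -0.5722 0.5477]
P' = Q + AᵀP(A−BK) = [13.1170 -1.3222; -1.3222 2.7977]
tr(P') = 15.9147


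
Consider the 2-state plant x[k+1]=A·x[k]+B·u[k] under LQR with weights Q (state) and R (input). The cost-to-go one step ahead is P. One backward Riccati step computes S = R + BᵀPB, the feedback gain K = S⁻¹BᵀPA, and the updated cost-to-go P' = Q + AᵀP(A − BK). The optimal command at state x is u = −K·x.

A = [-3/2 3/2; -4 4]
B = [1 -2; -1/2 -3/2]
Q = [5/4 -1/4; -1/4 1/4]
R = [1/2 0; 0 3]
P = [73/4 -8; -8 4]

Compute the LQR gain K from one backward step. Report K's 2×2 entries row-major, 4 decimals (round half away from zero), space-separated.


0.9537 -0.9537 0.6725 -0.6725

BᵀP = [22.2500 -10.0000; -24.5000 10.0000]
S = R + BᵀPB = [1/2 0; 0 3] + [27.2500 -29.5000; -29.5000 34.0000] = [27.7500 -29.5000; -29.5000 37.0000]
BᵀPA = [6.6250 -6.6250; -3.2500 3.2500]
K = S⁻¹·BᵀPA = [0.9537 -0.9537; 0.6725 -0.6725]
A−BK = [-1.1086 1.1086; -2.5144 2.5144]
AᵀP(A−BK) = [4.9301 -4.9301; -4.9301 4.9301]
P' = Q + AᵀP(A−BK) = [6.1801 -5.1801; -5.1801 5.1801]
tr(P') = 11.3602


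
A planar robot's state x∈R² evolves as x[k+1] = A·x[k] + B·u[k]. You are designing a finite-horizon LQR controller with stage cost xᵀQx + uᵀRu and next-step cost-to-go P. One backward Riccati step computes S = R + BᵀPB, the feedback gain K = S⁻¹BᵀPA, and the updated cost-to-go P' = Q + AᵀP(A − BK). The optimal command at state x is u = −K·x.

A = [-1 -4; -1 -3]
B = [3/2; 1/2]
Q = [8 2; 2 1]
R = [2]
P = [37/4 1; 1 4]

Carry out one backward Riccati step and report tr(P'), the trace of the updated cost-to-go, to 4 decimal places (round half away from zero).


BᵀP = [14.3750 3.5000]
S = R + BᵀPB = [2] + [23.3125] = [25.3125]
BᵀPA = [-17.8750 -68.0000]
K = S⁻¹·BᵀPA = [-0.7062 -2.6864]
A−BK = [0.0593 0.0296; -0.6469 -1.6568]
AᵀP(A−BK) = [2.6272 7.9802; 7.9802 25.3235]
P' = Q + AᵀP(A−BK) = [10.6272 9.9802; 9.9802 26.3235]
tr(P') = 36.9506

36.9506


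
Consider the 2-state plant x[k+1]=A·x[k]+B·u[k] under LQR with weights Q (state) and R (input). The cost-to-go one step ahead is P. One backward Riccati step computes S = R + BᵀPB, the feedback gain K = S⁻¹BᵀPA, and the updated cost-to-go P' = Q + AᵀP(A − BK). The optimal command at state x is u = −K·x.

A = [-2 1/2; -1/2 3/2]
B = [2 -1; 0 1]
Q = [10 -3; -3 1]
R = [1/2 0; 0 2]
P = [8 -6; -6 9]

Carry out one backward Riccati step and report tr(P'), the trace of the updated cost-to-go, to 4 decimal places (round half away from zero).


BᵀP = [16.0000 -12.0000; -14.0000 15.0000]
S = R + BᵀPB = [1/2 0; 0 2] + [32.0000 -28.0000; -28.0000 29.0000] = [32.5000 -28.0000; -28.0000 31.0000]
BᵀPA = [-26.0000 -10.0000; 20.5000 15.5000]
K = S⁻¹·BᵀPA = [-1.0380 0.5548; -0.2763 1.0011]
A−BK = [-0.2002 0.3915; -0.2237 0.4989]
AᵀP(A−BK) = [0.9251 -1.3479; -1.3479 3.2808]
P' = Q + AᵀP(A−BK) = [10.9251 -4.3479; -4.3479 4.2808]
tr(P') = 15.2058

15.2058


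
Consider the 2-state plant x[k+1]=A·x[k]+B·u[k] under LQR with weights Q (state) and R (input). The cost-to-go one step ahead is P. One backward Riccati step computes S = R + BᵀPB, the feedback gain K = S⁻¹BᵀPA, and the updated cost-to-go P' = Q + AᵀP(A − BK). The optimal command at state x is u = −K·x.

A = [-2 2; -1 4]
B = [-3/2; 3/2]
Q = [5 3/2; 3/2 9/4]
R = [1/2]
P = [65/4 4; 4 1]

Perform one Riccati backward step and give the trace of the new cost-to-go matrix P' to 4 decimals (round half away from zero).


13.7632

BᵀP = [-18.3750 -4.5000]
S = R + BᵀPB = [1/2] + [20.8125] = [21.3125]
BᵀPA = [41.2500 -54.7500]
K = S⁻¹·BᵀPA = [1.9355 -2.5689]
A−BK = [0.9032 -1.8534; -3.9032 7.8534]
AᵀP(A−BK) = [2.1613 -3.0323; -3.0323 4.3519]
P' = Q + AᵀP(A−BK) = [7.1613 -1.5323; -1.5323 6.6019]
tr(P') = 13.7632


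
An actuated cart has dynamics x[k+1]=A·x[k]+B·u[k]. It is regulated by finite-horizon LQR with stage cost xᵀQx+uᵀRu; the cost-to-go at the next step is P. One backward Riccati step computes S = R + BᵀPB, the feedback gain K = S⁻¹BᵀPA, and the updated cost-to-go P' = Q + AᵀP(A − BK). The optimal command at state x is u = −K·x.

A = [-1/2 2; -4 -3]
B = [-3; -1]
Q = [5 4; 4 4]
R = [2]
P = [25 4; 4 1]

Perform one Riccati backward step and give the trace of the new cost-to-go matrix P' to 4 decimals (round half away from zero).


18.8323

BᵀP = [-79.0000 -13.0000]
S = R + BᵀPB = [2] + [250.0000] = [252.0000]
BᵀPA = [91.5000 -119.0000]
K = S⁻¹·BᵀPA = [0.3631 -0.4722]
A−BK = [0.5893 0.5833; -3.6369 -3.4722]
AᵀP(A−BK) = [5.0268 4.2083; 4.2083 4.8056]
P' = Q + AᵀP(A−BK) = [10.0268 8.2083; 8.2083 8.8056]
tr(P') = 18.8323
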